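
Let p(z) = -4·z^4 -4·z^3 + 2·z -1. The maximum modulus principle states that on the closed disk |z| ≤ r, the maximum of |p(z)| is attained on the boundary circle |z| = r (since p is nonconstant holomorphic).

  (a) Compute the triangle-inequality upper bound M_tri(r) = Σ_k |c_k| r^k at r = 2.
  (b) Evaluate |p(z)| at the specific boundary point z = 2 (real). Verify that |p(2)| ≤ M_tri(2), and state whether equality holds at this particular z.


Coefficients: c_0 = -1, c_1 = 2, c_2 = 0, c_3 = -4, c_4 = -4. Radius r = 2.
Part (a). Triangle bound: M_tri(r) = Σ_k |c_k| r^k
  = |-1|·2^0 + |2|·2^1 + |0|·2^2 + |-4|·2^3 + |-4|·2^4
  = 1 + 4 + 0 + 32 + 64 = 101.
This bounds M(r) := max_{|z|=r} |p(z)| from above; equality holds iff all terms c_k z^k can be made to align in phase at a single z on |z|=r.
Part (b). At z = 2 (real, on the circle |z| = r):
  p(2) = (-1)·2^0 + (2)·2^1 + (0)·2^2 + (-4)·2^3 + (-4)·2^4 = -93.
  |p(2)| = 93.
Check: |p(2)| = 93 ≤ 101 = M_tri(2). ✓ Equality does not hold at z = 2 (the coefficients have mixed signs, so the terms do not all align in phase there).

M_tri(2) = 101; |p(2)| = 93; equality at z=2: no.


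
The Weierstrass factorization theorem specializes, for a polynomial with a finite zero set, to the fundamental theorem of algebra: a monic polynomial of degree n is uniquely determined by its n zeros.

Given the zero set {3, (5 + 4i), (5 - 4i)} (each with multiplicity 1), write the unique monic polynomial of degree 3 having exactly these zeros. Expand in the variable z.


The polynomial is p(z) = ∏_{α ∈ S} (z − α), where S = {3, (5 + 4i), (5 - 4i)}.
Expanding the product yields: p(z) = z^3 -13·z^2 + 71·z -123.
Note conjugate pairs combine to real quadratics: (z − (5+4i))(z − (5−4i)) = z² − 10z + 41.
The resulting polynomial has degree 3 and real coefficients as required.

p(z) = z^3 -13·z^2 + 71·z -123.


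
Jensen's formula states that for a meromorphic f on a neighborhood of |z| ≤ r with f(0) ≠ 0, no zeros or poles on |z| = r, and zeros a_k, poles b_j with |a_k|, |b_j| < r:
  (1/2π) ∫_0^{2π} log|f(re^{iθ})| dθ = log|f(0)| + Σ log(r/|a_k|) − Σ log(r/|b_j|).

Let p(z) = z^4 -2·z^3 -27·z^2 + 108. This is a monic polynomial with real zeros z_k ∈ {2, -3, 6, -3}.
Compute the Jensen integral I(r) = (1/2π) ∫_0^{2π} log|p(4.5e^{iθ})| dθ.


Zeros: -3, -3, 2, 6; r = 4.5.
Inside |z| < r: -3, -3, 2. Outside (|z| ≥ r): 6.
p(0) = 108, so log|p(0)| = log(108) = 4.6821.
Apply Jensen: I(r) = log|p(0)| + Σ_k log(r/|z_k|), summed over zeros inside |z| < r.
  log(r/|z_k|) for z_k = 2: log(4.5/2) = 0.8109
  log(r/|z_k|) for z_k = -3: log(4.5/3) = 0.4055
  log(r/|z_k|) for z_k = -3: log(4.5/3) = 0.4055
  Outside zeros (6) contribute nothing to the Jensen sum.
Sum over inside zeros: 1.6219.
I(r) = log|p(0)| + (inside sum) = 4.6821 + 1.6219 = 6.3040.
Note: since some zeros are outside |z| ≤ r, the simplified n·log(r) form does NOT apply — only the inside zeros contribute.

I(r) ≈ 6.3040.


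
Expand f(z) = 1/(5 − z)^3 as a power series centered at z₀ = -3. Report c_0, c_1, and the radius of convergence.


Let w = z − z₀, so z = z₀ + w.
Then 5 − z = 5 − (z₀ + w) = (5 − z₀) − w = 8 − w.
f(z) = 1/(8 − w)^3 = (1/(8)^3) · (1 − w/(8))^{−3}.
By the binomial series (1−u)^{−3} = Σ_{n≥0} C(n+2, 2) u^n for |u|<1, with u = w/(8):
  c_n = C(n+2, 2) / (8)^(n+3).
  c_0 = 1/(8)^3 = 1/512.
  c_1 = 3/(8)^4 = 3/4096.
The series is valid for |w/d| < 1, i.e. |z − z₀| < |d|.
Radius of convergence: R = |5 − z₀| = |8| = 8 (distance from z₀ to the singularity z = 5).

c_0 = 1/512, c_1 = 3/4096; R = 8.


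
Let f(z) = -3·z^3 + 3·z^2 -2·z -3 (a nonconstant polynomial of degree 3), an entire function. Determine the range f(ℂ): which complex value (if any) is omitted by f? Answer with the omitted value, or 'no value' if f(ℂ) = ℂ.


Little Picard bounds the complement of f(ℂ) to at most one point.
For every w ∈ ℂ, the equation p(z) − w = 0 is a nonconstant polynomial in z and hence has at least one root by the fundamental theorem of algebra. So p is surjective onto ℂ, omitting no value.

Omitted value: no value.


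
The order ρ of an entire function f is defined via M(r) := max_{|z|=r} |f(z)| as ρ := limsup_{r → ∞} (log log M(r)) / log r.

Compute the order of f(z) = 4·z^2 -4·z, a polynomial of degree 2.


|f(z)| ≤ Σ|c_k|·r^k = O(r^2) as r → ∞. Polynomial growth is O(e^{r^ε}) for every ε > 0 (since r^2/e^{r^ε} → 0), so ρ ≤ ε for all ε > 0, i.e. ρ = 0. Every nonconstant polynomial has order 0.
Therefore ρ = 0.

Order ρ = 0.


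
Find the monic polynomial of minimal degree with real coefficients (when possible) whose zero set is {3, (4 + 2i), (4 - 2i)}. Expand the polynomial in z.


The polynomial is p(z) = ∏_{α ∈ S} (z − α), where S = {3, (4 + 2i), (4 - 2i)}.
Expanding the product yields: p(z) = z^3 -11·z^2 + 44·z -60.
Note conjugate pairs combine to real quadratics: (z − (4+2i))(z − (4−2i)) = z² − 8z + 20.
The resulting polynomial has degree 3 and real coefficients as required.

p(z) = z^3 -11·z^2 + 44·z -60.


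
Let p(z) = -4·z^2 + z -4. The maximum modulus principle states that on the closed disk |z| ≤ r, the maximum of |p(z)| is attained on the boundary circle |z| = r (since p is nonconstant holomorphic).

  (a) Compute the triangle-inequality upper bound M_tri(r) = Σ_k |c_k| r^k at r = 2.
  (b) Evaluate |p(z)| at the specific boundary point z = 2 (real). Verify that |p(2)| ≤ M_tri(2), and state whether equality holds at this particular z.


Coefficients: c_0 = -4, c_1 = 1, c_2 = -4. Radius r = 2.
Part (a). Triangle bound: M_tri(r) = Σ_k |c_k| r^k
  = |-4|·2^0 + |1|·2^1 + |-4|·2^2
  = 4 + 2 + 16 = 22.
This bounds M(r) := max_{|z|=r} |p(z)| from above; equality holds iff all terms c_k z^k can be made to align in phase at a single z on |z|=r.
Part (b). At z = 2 (real, on the circle |z| = r):
  p(2) = (-4)·2^0 + (1)·2^1 + (-4)·2^2 = -18.
  |p(2)| = 18.
Check: |p(2)| = 18 ≤ 22 = M_tri(2). ✓ Equality does not hold at z = 2 (the coefficients have mixed signs, so the terms do not all align in phase there).

M_tri(2) = 22; |p(2)| = 18; equality at z=2: no.


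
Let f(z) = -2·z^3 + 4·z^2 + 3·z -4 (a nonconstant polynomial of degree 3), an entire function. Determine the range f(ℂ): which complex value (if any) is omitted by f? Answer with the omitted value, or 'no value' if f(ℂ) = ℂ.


Little Picard bounds the complement of f(ℂ) to at most one point.
For every w ∈ ℂ, the equation p(z) − w = 0 is a nonconstant polynomial in z and hence has at least one root by the fundamental theorem of algebra. So p is surjective onto ℂ, omitting no value.

Omitted value: no value.


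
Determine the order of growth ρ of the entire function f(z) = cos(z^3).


Write cos(w) = (e^{iw} ± e^{−iw})/(2 or 2i), so |cos(w)| ≤ e^{|w|}. With w = z^3, |w| ≤ 1r^3 + 0 on |z|=r, giving M(r) ≤ e^{1r^3 + 0} and ρ ≤ 3. For the lower bound, choose z on |z|=r with 1z^3 purely imaginary of modulus 1r^3; then |cos(z^3)| grows like e^{1r^3}/2, so ρ ≥ 3. Hence ρ = 3.
Therefore ρ = 3.

Order ρ = 3.


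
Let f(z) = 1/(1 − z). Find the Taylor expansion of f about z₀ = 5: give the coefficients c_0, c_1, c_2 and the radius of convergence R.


Let w = z − z₀, so z = z₀ + w.
Then 1 − z = 1 − (z₀ + w) = (1 − z₀) − w = -4 − w.
f(z) = 1/(-4 − w) = (1/(-4)) · 1/(1 − w/(-4)) = Σ_{n≥0} w^n / (-4)^(n+1).
So c_n = 1/(-4)^(n+1):
  c_0 = 1/(-4)^1 = -1/4.
  c_1 = 1/(-4)^2 = 1/16.
  c_2 = 1/(-4)^3 = -1/64.
The series is valid for |w/d| < 1, i.e. |z − z₀| < |d|.
Radius of convergence: R = |1 − z₀| = |-4| = 4 (distance from z₀ to the singularity z = 1).

c_0 = -1/4, c_1 = 1/16, c_2 = -1/64; R = 4.


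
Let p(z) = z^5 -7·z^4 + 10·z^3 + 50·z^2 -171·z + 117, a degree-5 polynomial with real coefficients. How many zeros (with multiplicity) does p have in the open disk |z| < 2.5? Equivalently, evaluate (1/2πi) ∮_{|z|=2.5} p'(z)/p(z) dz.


The zeros of p are: -3, 1, (3 + 2i), (3 - 2i), 3.
Their magnitudes are: 3, 1, 3.606, 3.606, 3.
Zeros with |z| < R = 2.5: 1.
Count = 1.
By the argument principle, (1/2πi) ∮_{|z|=R} p'(z)/p(z) dz equals exactly this count.

Number of zeros inside |z| < 2.5: 1.


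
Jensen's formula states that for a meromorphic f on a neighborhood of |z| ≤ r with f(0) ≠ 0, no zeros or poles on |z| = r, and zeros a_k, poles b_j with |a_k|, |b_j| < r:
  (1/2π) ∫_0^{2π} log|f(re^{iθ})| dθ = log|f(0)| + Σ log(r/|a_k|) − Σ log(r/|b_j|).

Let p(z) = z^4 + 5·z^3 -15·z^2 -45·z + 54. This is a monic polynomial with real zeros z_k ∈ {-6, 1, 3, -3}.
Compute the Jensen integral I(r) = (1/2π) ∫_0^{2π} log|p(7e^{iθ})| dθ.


Zeros: -6, -3, 1, 3; r = 7.
Inside |z| < r: -6, -3, 1, 3. Outside (|z| ≥ r): ∅.
p(0) = 54, so log|p(0)| = log(54) = 3.9890.
Apply Jensen: I(r) = log|p(0)| + Σ_k log(r/|z_k|), summed over zeros inside |z| < r.
  log(r/|z_k|) for z_k = -6: log(7/6) = 0.1542
  log(r/|z_k|) for z_k = 1: log(7/1) = 1.9459
  log(r/|z_k|) for z_k = 3: log(7/3) = 0.8473
  log(r/|z_k|) for z_k = -3: log(7/3) = 0.8473
Sum over inside zeros: 3.7947.
I(r) = log|p(0)| + (inside sum) = 3.9890 + 3.7947 = 7.7836.
Closed form (all zeros inside, monic): I(r) = n·log(r) = 4·log(7) = 7.7836. ✓

I(r) ≈ 7.7836.


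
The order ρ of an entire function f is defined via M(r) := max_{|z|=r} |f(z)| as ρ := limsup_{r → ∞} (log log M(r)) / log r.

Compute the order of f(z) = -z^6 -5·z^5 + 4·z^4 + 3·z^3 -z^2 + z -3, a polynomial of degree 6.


|f(z)| ≤ Σ|c_k|·r^k = O(r^6) as r → ∞. Polynomial growth is O(e^{r^ε}) for every ε > 0 (since r^6/e^{r^ε} → 0), so ρ ≤ ε for all ε > 0, i.e. ρ = 0. Every nonconstant polynomial has order 0.
Therefore ρ = 0.

Order ρ = 0.


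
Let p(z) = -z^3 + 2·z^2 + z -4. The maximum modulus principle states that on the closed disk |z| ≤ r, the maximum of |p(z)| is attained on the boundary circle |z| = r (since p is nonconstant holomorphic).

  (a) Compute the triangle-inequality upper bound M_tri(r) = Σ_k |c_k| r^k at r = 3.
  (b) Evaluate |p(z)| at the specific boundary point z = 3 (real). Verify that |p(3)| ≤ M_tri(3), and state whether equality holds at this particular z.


Coefficients: c_0 = -4, c_1 = 1, c_2 = 2, c_3 = -1. Radius r = 3.
Part (a). Triangle bound: M_tri(r) = Σ_k |c_k| r^k
  = |-4|·3^0 + |1|·3^1 + |2|·3^2 + |-1|·3^3
  = 4 + 3 + 18 + 27 = 52.
This bounds M(r) := max_{|z|=r} |p(z)| from above; equality holds iff all terms c_k z^k can be made to align in phase at a single z on |z|=r.
Part (b). At z = 3 (real, on the circle |z| = r):
  p(3) = (-4)·3^0 + (1)·3^1 + (2)·3^2 + (-1)·3^3 = -10.
  |p(3)| = 10.
Check: |p(3)| = 10 ≤ 52 = M_tri(3). ✓ Equality does not hold at z = 3 (the coefficients have mixed signs, so the terms do not all align in phase there).

M_tri(3) = 52; |p(3)| = 10; equality at z=3: no.


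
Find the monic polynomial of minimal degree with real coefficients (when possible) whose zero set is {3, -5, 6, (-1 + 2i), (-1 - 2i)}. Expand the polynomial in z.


The polynomial is p(z) = ∏_{α ∈ S} (z − α), where S = {3, -5, 6, (-1 + 2i), (-1 - 2i)}.
Expanding the product yields: p(z) = z^5 -2·z^4 -30·z^3 + 16·z^2 + 45·z + 450.
Note conjugate pairs combine to real quadratics: (z − (-1+2i))(z − (-1−2i)) = z² + 2z + 5.
The resulting polynomial has degree 5 and real coefficients as required.

p(z) = z^5 -2·z^4 -30·z^3 + 16·z^2 + 45·z + 450.


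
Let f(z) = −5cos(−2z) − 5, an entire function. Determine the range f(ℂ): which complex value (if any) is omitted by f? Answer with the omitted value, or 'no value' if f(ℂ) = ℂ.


Little Picard bounds the complement of f(ℂ) to at most one point.
cos is entire and surjective onto ℂ: for every w ∈ ℂ, cos(ζ) = w has a solution ζ ∈ ℂ (e.g., via the complex inverse arccos). With ζ = −2z this gives z = ζ/(-2). Then -5·cos(−2z) takes every value in -5·ℂ = ℂ, and adding -5 is a bijection of ℂ. So f is surjective and omits no value. (Note: only on the real line is cos bounded by [−1, 1].)

Omitted value: no value.


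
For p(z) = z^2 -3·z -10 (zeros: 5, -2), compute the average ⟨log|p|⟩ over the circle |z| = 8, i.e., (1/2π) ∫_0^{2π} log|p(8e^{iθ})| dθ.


Zeros: -2, 5; r = 8.
Inside |z| < r: -2, 5. Outside (|z| ≥ r): ∅.
p(0) = -10, so log|p(0)| = log(10) = 2.3026.
Apply Jensen: I(r) = log|p(0)| + Σ_k log(r/|z_k|), summed over zeros inside |z| < r.
  log(r/|z_k|) for z_k = 5: log(8/5) = 0.4700
  log(r/|z_k|) for z_k = -2: log(8/2) = 1.3863
Sum over inside zeros: 1.8563.
I(r) = log|p(0)| + (inside sum) = 2.3026 + 1.8563 = 4.1589.
Closed form (all zeros inside, monic): I(r) = n·log(r) = 2·log(8) = 4.1589. ✓

I(r) ≈ 4.1589.


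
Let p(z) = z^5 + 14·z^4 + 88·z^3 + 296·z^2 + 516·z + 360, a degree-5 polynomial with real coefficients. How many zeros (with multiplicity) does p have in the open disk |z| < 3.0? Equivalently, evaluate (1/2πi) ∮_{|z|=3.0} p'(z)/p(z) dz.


The zeros of p are: -2, (-3 + 1i), (-3 - 1i), (-3 + 3i), (-3 - 3i).
Their magnitudes are: 2, 3.162, 3.162, 4.243, 4.243.
Zeros with |z| < R = 3.0: -2.
Count = 1.
By the argument principle, (1/2πi) ∮_{|z|=R} p'(z)/p(z) dz equals exactly this count.

Number of zeros inside |z| < 3.0: 1.


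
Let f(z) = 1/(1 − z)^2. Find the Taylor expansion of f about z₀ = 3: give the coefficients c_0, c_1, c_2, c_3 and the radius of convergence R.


Let w = z − z₀, so z = z₀ + w.
Then 1 − z = 1 − (z₀ + w) = (1 − z₀) − w = -2 − w.
f(z) = 1/(-2 − w)^2 = (1/(-2)^2) · (1 − w/(-2))^{−2}.
By the binomial series (1−u)^{−2} = Σ_{n≥0} C(n+1, 1) u^n for |u|<1, with u = w/(-2):
  c_n = C(n+1, 1) / (-2)^(n+2).
  c_0 = 1/(-2)^2 = 1/4.
  c_1 = 2/(-2)^3 = -1/4.
  c_2 = 3/(-2)^4 = 3/16.
  c_3 = 4/(-2)^5 = -1/8.
The series is valid for |w/d| < 1, i.e. |z − z₀| < |d|.
Radius of convergence: R = |1 − z₀| = |-2| = 2 (distance from z₀ to the singularity z = 1).

c_0 = 1/4, c_1 = -1/4, c_2 = 3/16, c_3 = -1/8; R = 2.


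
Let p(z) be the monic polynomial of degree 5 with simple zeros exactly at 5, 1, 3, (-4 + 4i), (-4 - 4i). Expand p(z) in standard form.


The polynomial is p(z) = ∏_{α ∈ S} (z − α), where S = {5, 1, 3, (-4 + 4i), (-4 - 4i)}.
Expanding the product yields: p(z) = z^5 -z^4 -17·z^3 -119·z^2 + 616·z -480.
Note conjugate pairs combine to real quadratics: (z − (-4+4i))(z − (-4−4i)) = z² + 8z + 32.
The resulting polynomial has degree 5 and real coefficients as required.

p(z) = z^5 -z^4 -17·z^3 -119·z^2 + 616·z -480.


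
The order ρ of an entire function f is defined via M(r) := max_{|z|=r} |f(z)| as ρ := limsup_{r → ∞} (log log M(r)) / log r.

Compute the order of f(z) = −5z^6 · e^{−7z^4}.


M(r) = max_{|z|=r} |-5|·|z|^6·|e^{−7z^4}| = 5·r^6 · e^{7r^4} (the factors attain their maxima compatibly on |z|=r). Then log M(r) = log 5 + 6·log r + 7r^4, dominated by the last term, so log log M(r) ~ 4·log r. The polynomial factor -5z^6 contributes only a log r term and does not affect the order. ρ = 4.
Therefore ρ = 4.

Order ρ = 4.


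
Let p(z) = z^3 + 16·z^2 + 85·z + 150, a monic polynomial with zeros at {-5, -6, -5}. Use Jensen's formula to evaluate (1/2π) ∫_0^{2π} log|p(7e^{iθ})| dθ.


Zeros: -6, -5, -5; r = 7.
Inside |z| < r: -6, -5, -5. Outside (|z| ≥ r): ∅.
p(0) = 150, so log|p(0)| = log(150) = 5.0106.
Apply Jensen: I(r) = log|p(0)| + Σ_k log(r/|z_k|), summed over zeros inside |z| < r.
  log(r/|z_k|) for z_k = -5: log(7/5) = 0.3365
  log(r/|z_k|) for z_k = -6: log(7/6) = 0.1542
  log(r/|z_k|) for z_k = -5: log(7/5) = 0.3365
Sum over inside zeros: 0.8271.
I(r) = log|p(0)| + (inside sum) = 5.0106 + 0.8271 = 5.8377.
Closed form (all zeros inside, monic): I(r) = n·log(r) = 3·log(7) = 5.8377. ✓

I(r) ≈ 5.8377.


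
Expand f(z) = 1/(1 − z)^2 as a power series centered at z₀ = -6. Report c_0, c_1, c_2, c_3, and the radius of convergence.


Let w = z − z₀, so z = z₀ + w.
Then 1 − z = 1 − (z₀ + w) = (1 − z₀) − w = 7 − w.
f(z) = 1/(7 − w)^2 = (1/(7)^2) · (1 − w/(7))^{−2}.
By the binomial series (1−u)^{−2} = Σ_{n≥0} C(n+1, 1) u^n for |u|<1, with u = w/(7):
  c_n = C(n+1, 1) / (7)^(n+2).
  c_0 = 1/(7)^2 = 1/49.
  c_1 = 2/(7)^3 = 2/343.
  c_2 = 3/(7)^4 = 3/2401.
  c_3 = 4/(7)^5 = 4/16807.
The series is valid for |w/d| < 1, i.e. |z − z₀| < |d|.
Radius of convergence: R = |1 − z₀| = |7| = 7 (distance from z₀ to the singularity z = 1).

c_0 = 1/49, c_1 = 2/343, c_2 = 3/2401, c_3 = 4/16807; R = 7.


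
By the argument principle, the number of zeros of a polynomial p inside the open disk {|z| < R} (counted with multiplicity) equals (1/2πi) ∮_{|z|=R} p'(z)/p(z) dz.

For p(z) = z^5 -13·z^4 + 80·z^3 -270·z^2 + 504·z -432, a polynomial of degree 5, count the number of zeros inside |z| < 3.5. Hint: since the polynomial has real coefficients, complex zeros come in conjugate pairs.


The zeros of p are: 3, (3 + 3i), (3 - 3i), (2 + 2i), (2 - 2i).
Their magnitudes are: 3, 4.243, 4.243, 2.828, 2.828.
Zeros with |z| < R = 3.5: 3, (2 + 2i), (2 - 2i).
Count = 3.
By the argument principle, (1/2πi) ∮_{|z|=R} p'(z)/p(z) dz equals exactly this count.

Number of zeros inside |z| < 3.5: 3.


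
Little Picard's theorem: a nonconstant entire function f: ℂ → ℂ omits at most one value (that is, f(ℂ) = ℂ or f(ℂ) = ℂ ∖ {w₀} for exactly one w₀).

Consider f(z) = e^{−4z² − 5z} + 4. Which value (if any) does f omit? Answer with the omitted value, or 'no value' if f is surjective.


Little Picard bounds the complement of f(ℂ) to at most one point.
The exponent g(z) = −4z² − 5z is a nonconstant polynomial, hence surjective onto ℂ. So e^{g(z)} takes every value in {e^w : w ∈ ℂ} = ℂ ∖ {0}. Adding 4 shifts the range to ℂ ∖ {4}. f omits exactly 4.

Omitted value: 4.


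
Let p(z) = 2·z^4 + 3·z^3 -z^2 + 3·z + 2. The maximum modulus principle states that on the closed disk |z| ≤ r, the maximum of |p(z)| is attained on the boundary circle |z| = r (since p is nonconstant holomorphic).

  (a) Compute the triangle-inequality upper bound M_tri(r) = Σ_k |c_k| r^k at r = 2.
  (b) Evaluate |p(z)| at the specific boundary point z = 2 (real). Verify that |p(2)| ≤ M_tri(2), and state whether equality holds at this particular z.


Coefficients: c_0 = 2, c_1 = 3, c_2 = -1, c_3 = 3, c_4 = 2. Radius r = 2.
Part (a). Triangle bound: M_tri(r) = Σ_k |c_k| r^k
  = |2|·2^0 + |3|·2^1 + |-1|·2^2 + |3|·2^3 + |2|·2^4
  = 2 + 6 + 4 + 24 + 32 = 68.
This bounds M(r) := max_{|z|=r} |p(z)| from above; equality holds iff all terms c_k z^k can be made to align in phase at a single z on |z|=r.
Part (b). At z = 2 (real, on the circle |z| = r):
  p(2) = (2)·2^0 + (3)·2^1 + (-1)·2^2 + (3)·2^3 + (2)·2^4 = 60.
  |p(2)| = 60.
Check: |p(2)| = 60 ≤ 68 = M_tri(2). ✓ Equality does not hold at z = 2 (the coefficients have mixed signs, so the terms do not all align in phase there).

M_tri(2) = 68; |p(2)| = 60; equality at z=2: no.


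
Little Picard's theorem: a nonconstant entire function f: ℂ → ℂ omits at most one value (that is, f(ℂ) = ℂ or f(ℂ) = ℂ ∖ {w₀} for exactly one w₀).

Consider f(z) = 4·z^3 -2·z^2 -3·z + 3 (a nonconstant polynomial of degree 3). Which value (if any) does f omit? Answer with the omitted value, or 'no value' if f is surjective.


Little Picard bounds the complement of f(ℂ) to at most one point.
For every w ∈ ℂ, the equation p(z) − w = 0 is a nonconstant polynomial in z and hence has at least one root by the fundamental theorem of algebra. So p is surjective onto ℂ, omitting no value.

Omitted value: no value.


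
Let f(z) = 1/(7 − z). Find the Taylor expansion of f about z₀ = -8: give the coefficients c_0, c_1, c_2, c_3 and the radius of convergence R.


Let w = z − z₀, so z = z₀ + w.
Then 7 − z = 7 − (z₀ + w) = (7 − z₀) − w = 15 − w.
f(z) = 1/(15 − w) = (1/(15)) · 1/(1 − w/(15)) = Σ_{n≥0} w^n / (15)^(n+1).
So c_n = 1/(15)^(n+1):
  c_0 = 1/(15)^1 = 1/15.
  c_1 = 1/(15)^2 = 1/225.
  c_2 = 1/(15)^3 = 1/3375.
  c_3 = 1/(15)^4 = 1/50625.
The series is valid for |w/d| < 1, i.e. |z − z₀| < |d|.
Radius of convergence: R = |7 − z₀| = |15| = 15 (distance from z₀ to the singularity z = 7).

c_0 = 1/15, c_1 = 1/225, c_2 = 1/3375, c_3 = 1/50625; R = 15.


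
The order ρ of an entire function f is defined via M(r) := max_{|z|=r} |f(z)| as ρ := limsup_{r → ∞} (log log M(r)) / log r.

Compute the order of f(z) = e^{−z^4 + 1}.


|e^{−z^4 + 1}| = e^{Re(-1·z^4) + 1} ≤ e^{1|z|^4 + 1} = e^{1r^4 + 1} on |z| = r, so ρ ≤ 4. Choosing z on |z|=r so that -1·z^4 is real positive (always possible by picking arg z appropriately) gives |f(z)| = e^{1r^4 + 1}, matching the bound. The additive constant 1 does not affect log log M(r) ~ 4·log r. Hence ρ = 4.
Therefore ρ = 4.

Order ρ = 4.


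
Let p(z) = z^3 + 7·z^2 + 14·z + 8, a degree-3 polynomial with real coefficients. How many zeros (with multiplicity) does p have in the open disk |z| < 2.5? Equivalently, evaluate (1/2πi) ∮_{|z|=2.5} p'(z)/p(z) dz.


The zeros of p are: -2, -1, -4.
Their magnitudes are: 2, 1, 4.
Zeros with |z| < R = 2.5: -2, -1.
Count = 2.
By the argument principle, (1/2πi) ∮_{|z|=R} p'(z)/p(z) dz equals exactly this count.

Number of zeros inside |z| < 2.5: 2.


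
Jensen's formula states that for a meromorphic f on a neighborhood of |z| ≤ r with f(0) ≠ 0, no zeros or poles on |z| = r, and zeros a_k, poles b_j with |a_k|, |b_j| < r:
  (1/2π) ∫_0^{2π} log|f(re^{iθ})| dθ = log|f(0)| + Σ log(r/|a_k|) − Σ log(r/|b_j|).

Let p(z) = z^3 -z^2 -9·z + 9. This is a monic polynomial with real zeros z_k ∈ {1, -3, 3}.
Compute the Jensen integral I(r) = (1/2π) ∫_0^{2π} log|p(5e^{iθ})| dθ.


Zeros: -3, 1, 3; r = 5.
Inside |z| < r: -3, 1, 3. Outside (|z| ≥ r): ∅.
p(0) = 9, so log|p(0)| = log(9) = 2.1972.
Apply Jensen: I(r) = log|p(0)| + Σ_k log(r/|z_k|), summed over zeros inside |z| < r.
  log(r/|z_k|) for z_k = 1: log(5/1) = 1.6094
  log(r/|z_k|) for z_k = -3: log(5/3) = 0.5108
  log(r/|z_k|) for z_k = 3: log(5/3) = 0.5108
Sum over inside zeros: 2.6311.
I(r) = log|p(0)| + (inside sum) = 2.1972 + 2.6311 = 4.8283.
Closed form (all zeros inside, monic): I(r) = n·log(r) = 3·log(5) = 4.8283. ✓

I(r) ≈ 4.8283.


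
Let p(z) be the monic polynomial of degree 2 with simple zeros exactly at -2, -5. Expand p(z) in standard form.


The polynomial is p(z) = ∏_{α ∈ S} (z − α), where S = {-2, -5}.
Expanding the product yields: p(z) = z^2 + 7·z + 10.
The resulting polynomial has degree 2 and real coefficients as required.

p(z) = z^2 + 7·z + 10.


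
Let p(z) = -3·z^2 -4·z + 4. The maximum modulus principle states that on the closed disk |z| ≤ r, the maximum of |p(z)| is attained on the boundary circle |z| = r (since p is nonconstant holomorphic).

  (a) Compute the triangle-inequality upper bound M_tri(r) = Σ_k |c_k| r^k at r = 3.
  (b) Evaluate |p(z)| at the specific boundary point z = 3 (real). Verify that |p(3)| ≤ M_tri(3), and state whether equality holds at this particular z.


Coefficients: c_0 = 4, c_1 = -4, c_2 = -3. Radius r = 3.
Part (a). Triangle bound: M_tri(r) = Σ_k |c_k| r^k
  = |4|·3^0 + |-4|·3^1 + |-3|·3^2
  = 4 + 12 + 27 = 43.
This bounds M(r) := max_{|z|=r} |p(z)| from above; equality holds iff all terms c_k z^k can be made to align in phase at a single z on |z|=r.
Part (b). At z = 3 (real, on the circle |z| = r):
  p(3) = (4)·3^0 + (-4)·3^1 + (-3)·3^2 = -35.
  |p(3)| = 35.
Check: |p(3)| = 35 ≤ 43 = M_tri(3). ✓ Equality does not hold at z = 3 (the coefficients have mixed signs, so the terms do not all align in phase there).

M_tri(3) = 43; |p(3)| = 35; equality at z=3: no.


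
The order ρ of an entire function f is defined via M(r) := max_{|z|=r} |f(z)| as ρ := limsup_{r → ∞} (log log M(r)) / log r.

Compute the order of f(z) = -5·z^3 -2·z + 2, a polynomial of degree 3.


|f(z)| ≤ Σ|c_k|·r^k = O(r^3) as r → ∞. Polynomial growth is O(e^{r^ε}) for every ε > 0 (since r^3/e^{r^ε} → 0), so ρ ≤ ε for all ε > 0, i.e. ρ = 0. Every nonconstant polynomial has order 0.
Therefore ρ = 0.

Order ρ = 0.


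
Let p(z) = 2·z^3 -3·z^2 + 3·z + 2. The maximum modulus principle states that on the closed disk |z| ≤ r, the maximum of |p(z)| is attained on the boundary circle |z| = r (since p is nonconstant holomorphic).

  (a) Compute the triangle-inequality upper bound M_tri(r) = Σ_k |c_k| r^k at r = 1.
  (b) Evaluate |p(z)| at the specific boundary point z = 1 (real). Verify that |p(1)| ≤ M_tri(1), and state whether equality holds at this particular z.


Coefficients: c_0 = 2, c_1 = 3, c_2 = -3, c_3 = 2. Radius r = 1.
Part (a). Triangle bound: M_tri(r) = Σ_k |c_k| r^k
  = |2|·1^0 + |3|·1^1 + |-3|·1^2 + |2|·1^3
  = 2 + 3 + 3 + 2 = 10.
This bounds M(r) := max_{|z|=r} |p(z)| from above; equality holds iff all terms c_k z^k can be made to align in phase at a single z on |z|=r.
Part (b). At z = 1 (real, on the circle |z| = r):
  p(1) = (2)·1^0 + (3)·1^1 + (-3)·1^2 + (2)·1^3 = 4.
  |p(1)| = 4.
Check: |p(1)| = 4 ≤ 10 = M_tri(1). ✓ Equality does not hold at z = 1 (the coefficients have mixed signs, so the terms do not all align in phase there).

M_tri(1) = 10; |p(1)| = 4; equality at z=1: no.


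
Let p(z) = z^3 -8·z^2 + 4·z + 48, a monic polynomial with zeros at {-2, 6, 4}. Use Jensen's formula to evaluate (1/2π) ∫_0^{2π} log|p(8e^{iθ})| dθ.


Zeros: -2, 4, 6; r = 8.
Inside |z| < r: -2, 4, 6. Outside (|z| ≥ r): ∅.
p(0) = 48, so log|p(0)| = log(48) = 3.8712.
Apply Jensen: I(r) = log|p(0)| + Σ_k log(r/|z_k|), summed over zeros inside |z| < r.
  log(r/|z_k|) for z_k = -2: log(8/2) = 1.3863
  log(r/|z_k|) for z_k = 6: log(8/6) = 0.2877
  log(r/|z_k|) for z_k = 4: log(8/4) = 0.6931
Sum over inside zeros: 2.3671.
I(r) = log|p(0)| + (inside sum) = 3.8712 + 2.3671 = 6.2383.
Closed form (all zeros inside, monic): I(r) = n·log(r) = 3·log(8) = 6.2383. ✓

I(r) ≈ 6.2383.


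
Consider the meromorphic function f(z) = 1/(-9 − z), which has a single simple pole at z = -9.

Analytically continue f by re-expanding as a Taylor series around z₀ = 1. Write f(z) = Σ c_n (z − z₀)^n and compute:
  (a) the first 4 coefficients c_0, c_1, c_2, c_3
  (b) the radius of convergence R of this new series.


Let w = z − z₀, so z = z₀ + w.
Then -9 − z = -9 − (z₀ + w) = (-9 − z₀) − w = -10 − w.
f(z) = 1/(-10 − w) = (1/(-10)) · 1/(1 − w/(-10)) = Σ_{n≥0} w^n / (-10)^(n+1).
So c_n = 1/(-10)^(n+1):
  c_0 = 1/(-10)^1 = -1/10.
  c_1 = 1/(-10)^2 = 1/100.
  c_2 = 1/(-10)^3 = -1/1000.
  c_3 = 1/(-10)^4 = 1/10000.
The series is valid for |w/d| < 1, i.e. |z − z₀| < |d|.
Radius of convergence: R = |-9 − z₀| = |-10| = 10 (distance from z₀ to the singularity z = -9).

c_0 = -1/10, c_1 = 1/100, c_2 = -1/1000, c_3 = 1/10000; R = 10.


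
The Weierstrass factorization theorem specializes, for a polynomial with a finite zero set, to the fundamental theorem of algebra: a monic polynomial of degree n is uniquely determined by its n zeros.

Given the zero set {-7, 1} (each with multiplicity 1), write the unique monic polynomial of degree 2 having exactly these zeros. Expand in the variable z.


The polynomial is p(z) = ∏_{α ∈ S} (z − α), where S = {-7, 1}.
Expanding the product yields: p(z) = z^2 + 6·z -7.
The resulting polynomial has degree 2 and real coefficients as required.

p(z) = z^2 + 6·z -7.


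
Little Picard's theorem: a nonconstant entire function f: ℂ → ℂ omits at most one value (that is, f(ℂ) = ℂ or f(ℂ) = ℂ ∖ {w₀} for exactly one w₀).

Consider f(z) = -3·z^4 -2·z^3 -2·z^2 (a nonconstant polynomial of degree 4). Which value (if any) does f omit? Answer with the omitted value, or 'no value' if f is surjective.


Little Picard bounds the complement of f(ℂ) to at most one point.
For every w ∈ ℂ, the equation p(z) − w = 0 is a nonconstant polynomial in z and hence has at least one root by the fundamental theorem of algebra. So p is surjective onto ℂ, omitting no value.

Omitted value: no value.


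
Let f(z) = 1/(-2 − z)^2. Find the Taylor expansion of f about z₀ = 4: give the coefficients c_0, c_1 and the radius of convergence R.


Let w = z − z₀, so z = z₀ + w.
Then -2 − z = -2 − (z₀ + w) = (-2 − z₀) − w = -6 − w.
f(z) = 1/(-6 − w)^2 = (1/(-6)^2) · (1 − w/(-6))^{−2}.
By the binomial series (1−u)^{−2} = Σ_{n≥0} C(n+1, 1) u^n for |u|<1, with u = w/(-6):
  c_n = C(n+1, 1) / (-6)^(n+2).
  c_0 = 1/(-6)^2 = 1/36.
  c_1 = 2/(-6)^3 = -1/108.
The series is valid for |w/d| < 1, i.e. |z − z₀| < |d|.
Radius of convergence: R = |-2 − z₀| = |-6| = 6 (distance from z₀ to the singularity z = -2).

c_0 = 1/36, c_1 = -1/108; R = 6.


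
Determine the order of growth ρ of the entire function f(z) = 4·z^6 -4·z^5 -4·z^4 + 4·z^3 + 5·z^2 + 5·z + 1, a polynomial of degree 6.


|f(z)| ≤ Σ|c_k|·r^k = O(r^6) as r → ∞. Polynomial growth is O(e^{r^ε}) for every ε > 0 (since r^6/e^{r^ε} → 0), so ρ ≤ ε for all ε > 0, i.e. ρ = 0. Every nonconstant polynomial has order 0.
Therefore ρ = 0.

Order ρ = 0.


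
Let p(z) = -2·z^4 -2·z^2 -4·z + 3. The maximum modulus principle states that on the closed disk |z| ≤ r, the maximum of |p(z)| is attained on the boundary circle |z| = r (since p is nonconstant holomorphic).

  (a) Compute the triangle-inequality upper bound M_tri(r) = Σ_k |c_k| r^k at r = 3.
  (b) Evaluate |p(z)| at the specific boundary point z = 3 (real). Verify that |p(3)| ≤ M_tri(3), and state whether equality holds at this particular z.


Coefficients: c_0 = 3, c_1 = -4, c_2 = -2, c_3 = 0, c_4 = -2. Radius r = 3.
Part (a). Triangle bound: M_tri(r) = Σ_k |c_k| r^k
  = |3|·3^0 + |-4|·3^1 + |-2|·3^2 + |0|·3^3 + |-2|·3^4
  = 3 + 12 + 18 + 0 + 162 = 195.
This bounds M(r) := max_{|z|=r} |p(z)| from above; equality holds iff all terms c_k z^k can be made to align in phase at a single z on |z|=r.
Part (b). At z = 3 (real, on the circle |z| = r):
  p(3) = (3)·3^0 + (-4)·3^1 + (-2)·3^2 + (0)·3^3 + (-2)·3^4 = -189.
  |p(3)| = 189.
Check: |p(3)| = 189 ≤ 195 = M_tri(3). ✓ Equality does not hold at z = 3 (the coefficients have mixed signs, so the terms do not all align in phase there).

M_tri(3) = 195; |p(3)| = 189; equality at z=3: no.


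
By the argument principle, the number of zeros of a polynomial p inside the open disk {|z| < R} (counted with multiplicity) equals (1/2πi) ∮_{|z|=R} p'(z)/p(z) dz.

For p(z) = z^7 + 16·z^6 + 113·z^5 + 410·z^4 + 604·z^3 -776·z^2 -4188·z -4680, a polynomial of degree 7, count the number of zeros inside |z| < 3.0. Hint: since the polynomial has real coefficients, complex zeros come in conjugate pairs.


The zeros of p are: (-3 + 2i), (-3 - 2i), (-3 + 3i), (-3 - 3i), 2, (-3 + 1i), (-3 - 1i).
Their magnitudes are: 3.606, 3.606, 4.243, 4.243, 2, 3.162, 3.162.
Zeros with |z| < R = 3.0: 2.
Count = 1.
By the argument principle, (1/2πi) ∮_{|z|=R} p'(z)/p(z) dz equals exactly this count.

Number of zeros inside |z| < 3.0: 1.


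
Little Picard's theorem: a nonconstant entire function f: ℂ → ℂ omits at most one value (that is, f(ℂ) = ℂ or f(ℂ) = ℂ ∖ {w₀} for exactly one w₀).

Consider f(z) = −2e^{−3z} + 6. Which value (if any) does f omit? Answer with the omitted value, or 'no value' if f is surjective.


Little Picard bounds the complement of f(ℂ) to at most one point.
e^{−3z} is never zero on ℂ, so -2·e^{−3z} takes every value in ℂ ∖ {0}. Adding 6 shifts the range to ℂ ∖ {6}. Thus f omits exactly the value 6.

Omitted value: 6.


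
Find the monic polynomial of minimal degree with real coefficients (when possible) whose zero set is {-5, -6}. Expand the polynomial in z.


The polynomial is p(z) = ∏_{α ∈ S} (z − α), where S = {-5, -6}.
Expanding the product yields: p(z) = z^2 + 11·z + 30.
The resulting polynomial has degree 2 and real coefficients as required.

p(z) = z^2 + 11·z + 30.


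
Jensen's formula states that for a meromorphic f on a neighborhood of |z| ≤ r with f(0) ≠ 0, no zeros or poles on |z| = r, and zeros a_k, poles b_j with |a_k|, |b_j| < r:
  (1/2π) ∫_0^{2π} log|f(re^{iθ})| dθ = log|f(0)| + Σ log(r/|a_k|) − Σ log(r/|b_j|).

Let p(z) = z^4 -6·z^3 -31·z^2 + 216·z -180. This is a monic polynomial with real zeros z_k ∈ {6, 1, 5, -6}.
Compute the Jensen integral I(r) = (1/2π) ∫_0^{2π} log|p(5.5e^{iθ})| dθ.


Zeros: -6, 1, 5, 6; r = 5.5.
Inside |z| < r: 1, 5. Outside (|z| ≥ r): -6, 6.
p(0) = -180, so log|p(0)| = log(180) = 5.1930.
Apply Jensen: I(r) = log|p(0)| + Σ_k log(r/|z_k|), summed over zeros inside |z| < r.
  log(r/|z_k|) for z_k = 1: log(5.5/1) = 1.7047
  log(r/|z_k|) for z_k = 5: log(5.5/5) = 0.0953
  Outside zeros (-6, 6) contribute nothing to the Jensen sum.
Sum over inside zeros: 1.8001.
I(r) = log|p(0)| + (inside sum) = 5.1930 + 1.8001 = 6.9930.
Note: since some zeros are outside |z| ≤ r, the simplified n·log(r) form does NOT apply — only the inside zeros contribute.

I(r) ≈ 6.9930.


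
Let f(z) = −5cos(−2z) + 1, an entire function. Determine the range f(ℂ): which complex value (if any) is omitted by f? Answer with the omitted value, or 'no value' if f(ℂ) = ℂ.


Little Picard bounds the complement of f(ℂ) to at most one point.
cos is entire and surjective onto ℂ: for every w ∈ ℂ, cos(ζ) = w has a solution ζ ∈ ℂ (e.g., via the complex inverse arccos). With ζ = −2z this gives z = ζ/(-2). Then -5·cos(−2z) takes every value in -5·ℂ = ℂ, and adding 1 is a bijection of ℂ. So f is surjective and omits no value. (Note: only on the real line is cos bounded by [−1, 1].)

Omitted value: no value.


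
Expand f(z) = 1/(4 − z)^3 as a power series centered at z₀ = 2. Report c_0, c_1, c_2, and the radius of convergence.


Let w = z − z₀, so z = z₀ + w.
Then 4 − z = 4 − (z₀ + w) = (4 − z₀) − w = 2 − w.
f(z) = 1/(2 − w)^3 = (1/(2)^3) · (1 − w/(2))^{−3}.
By the binomial series (1−u)^{−3} = Σ_{n≥0} C(n+2, 2) u^n for |u|<1, with u = w/(2):
  c_n = C(n+2, 2) / (2)^(n+3).
  c_0 = 1/(2)^3 = 1/8.
  c_1 = 3/(2)^4 = 3/16.
  c_2 = 6/(2)^5 = 3/16.
The series is valid for |w/d| < 1, i.e. |z − z₀| < |d|.
Radius of convergence: R = |4 − z₀| = |2| = 2 (distance from z₀ to the singularity z = 4).

c_0 = 1/8, c_1 = 3/16, c_2 = 3/16; R = 2.


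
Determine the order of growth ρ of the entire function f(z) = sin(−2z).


sin(w) is a linear combination of e^{iw} and e^{−iw} (or e^w, e^{−w} in the hyperbolic case), so |sin(w)| ≤ e^{|w|}. With w = −2z, |w| ≤ 2|z| + 0 = 2r + 0 on |z| = r, giving M(r) ≤ e^{2r + 0}, so ρ ≤ 1. On a suitable ray (z = it for sin/cos; z = t for sinh/cosh, t real → ∞), |sin(−2z)| grows like e^{2|t|}/2, so ρ ≥ 1. Hence ρ = 1.
Therefore ρ = 1.

Order ρ = 1.


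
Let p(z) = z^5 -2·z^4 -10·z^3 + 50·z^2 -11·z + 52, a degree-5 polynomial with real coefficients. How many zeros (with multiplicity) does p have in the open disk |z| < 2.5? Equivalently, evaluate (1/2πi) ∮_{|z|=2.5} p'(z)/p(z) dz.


The zeros of p are: (0 + 1i), (0 - 1i), -4, (3 + 2i), (3 - 2i).
Their magnitudes are: 1, 1, 4, 3.606, 3.606.
Zeros with |z| < R = 2.5: (0 + 1i), (0 - 1i).
Count = 2.
By the argument principle, (1/2πi) ∮_{|z|=R} p'(z)/p(z) dz equals exactly this count.

Number of zeros inside |z| < 2.5: 2.


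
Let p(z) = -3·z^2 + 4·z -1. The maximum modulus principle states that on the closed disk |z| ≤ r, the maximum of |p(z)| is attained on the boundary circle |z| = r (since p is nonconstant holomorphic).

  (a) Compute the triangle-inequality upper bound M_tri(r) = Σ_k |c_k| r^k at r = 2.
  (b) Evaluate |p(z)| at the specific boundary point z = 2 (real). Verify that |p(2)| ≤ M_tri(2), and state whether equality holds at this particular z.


Coefficients: c_0 = -1, c_1 = 4, c_2 = -3. Radius r = 2.
Part (a). Triangle bound: M_tri(r) = Σ_k |c_k| r^k
  = |-1|·2^0 + |4|·2^1 + |-3|·2^2
  = 1 + 8 + 12 = 21.
This bounds M(r) := max_{|z|=r} |p(z)| from above; equality holds iff all terms c_k z^k can be made to align in phase at a single z on |z|=r.
Part (b). At z = 2 (real, on the circle |z| = r):
  p(2) = (-1)·2^0 + (4)·2^1 + (-3)·2^2 = -5.
  |p(2)| = 5.
Check: |p(2)| = 5 ≤ 21 = M_tri(2). ✓ Equality does not hold at z = 2 (the coefficients have mixed signs, so the terms do not all align in phase there).

M_tri(2) = 21; |p(2)| = 5; equality at z=2: no.


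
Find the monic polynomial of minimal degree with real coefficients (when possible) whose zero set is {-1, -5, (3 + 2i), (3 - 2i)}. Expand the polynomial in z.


The polynomial is p(z) = ∏_{α ∈ S} (z − α), where S = {-1, -5, (3 + 2i), (3 - 2i)}.
Expanding the product yields: p(z) = z^4 -18·z^2 + 48·z + 65.
Note conjugate pairs combine to real quadratics: (z − (3+2i))(z − (3−2i)) = z² − 6z + 13.
The resulting polynomial has degree 4 and real coefficients as required.

p(z) = z^4 -18·z^2 + 48·z + 65.


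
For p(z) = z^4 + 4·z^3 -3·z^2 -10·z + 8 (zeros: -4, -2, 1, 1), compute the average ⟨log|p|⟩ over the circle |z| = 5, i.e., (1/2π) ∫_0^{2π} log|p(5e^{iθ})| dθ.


Zeros: -4, -2, 1, 1; r = 5.
Inside |z| < r: -4, -2, 1, 1. Outside (|z| ≥ r): ∅.
p(0) = 8, so log|p(0)| = log(8) = 2.0794.
Apply Jensen: I(r) = log|p(0)| + Σ_k log(r/|z_k|), summed over zeros inside |z| < r.
  log(r/|z_k|) for z_k = -4: log(5/4) = 0.2231
  log(r/|z_k|) for z_k = -2: log(5/2) = 0.9163
  log(r/|z_k|) for z_k = 1: log(5/1) = 1.6094
  log(r/|z_k|) for z_k = 1: log(5/1) = 1.6094
Sum over inside zeros: 4.3583.
I(r) = log|p(0)| + (inside sum) = 2.0794 + 4.3583 = 6.4378.
Closed form (all zeros inside, monic): I(r) = n·log(r) = 4·log(5) = 6.4378. ✓

I(r) ≈ 6.4378.


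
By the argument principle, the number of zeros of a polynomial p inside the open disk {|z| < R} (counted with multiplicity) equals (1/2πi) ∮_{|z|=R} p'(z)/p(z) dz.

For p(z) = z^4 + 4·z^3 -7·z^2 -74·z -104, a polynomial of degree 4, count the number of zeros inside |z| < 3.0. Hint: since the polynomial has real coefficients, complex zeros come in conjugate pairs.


The zeros of p are: 4, -2, (-3 + 2i), (-3 - 2i).
Their magnitudes are: 4, 2, 3.606, 3.606.
Zeros with |z| < R = 3.0: -2.
Count = 1.
By the argument principle, (1/2πi) ∮_{|z|=R} p'(z)/p(z) dz equals exactly this count.

Number of zeros inside |z| < 3.0: 1.


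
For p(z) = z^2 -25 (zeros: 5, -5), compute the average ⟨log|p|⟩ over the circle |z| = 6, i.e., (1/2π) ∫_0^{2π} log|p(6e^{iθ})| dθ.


Zeros: -5, 5; r = 6.
Inside |z| < r: -5, 5. Outside (|z| ≥ r): ∅.
p(0) = -25, so log|p(0)| = log(25) = 3.2189.
Apply Jensen: I(r) = log|p(0)| + Σ_k log(r/|z_k|), summed over zeros inside |z| < r.
  log(r/|z_k|) for z_k = 5: log(6/5) = 0.1823
  log(r/|z_k|) for z_k = -5: log(6/5) = 0.1823
Sum over inside zeros: 0.3646.
I(r) = log|p(0)| + (inside sum) = 3.2189 + 0.3646 = 3.5835.
Closed form (all zeros inside, monic): I(r) = n·log(r) = 2·log(6) = 3.5835. ✓

I(r) ≈ 3.5835.


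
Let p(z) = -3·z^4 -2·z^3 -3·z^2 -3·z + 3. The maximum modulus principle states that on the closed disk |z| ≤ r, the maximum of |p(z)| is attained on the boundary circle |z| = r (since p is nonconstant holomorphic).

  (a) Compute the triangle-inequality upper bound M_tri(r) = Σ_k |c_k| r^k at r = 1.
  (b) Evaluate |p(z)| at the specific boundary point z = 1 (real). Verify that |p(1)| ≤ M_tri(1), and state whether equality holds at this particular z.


Coefficients: c_0 = 3, c_1 = -3, c_2 = -3, c_3 = -2, c_4 = -3. Radius r = 1.
Part (a). Triangle bound: M_tri(r) = Σ_k |c_k| r^k
  = |3|·1^0 + |-3|·1^1 + |-3|·1^2 + |-2|·1^3 + |-3|·1^4
  = 3 + 3 + 3 + 2 + 3 = 14.
This bounds M(r) := max_{|z|=r} |p(z)| from above; equality holds iff all terms c_k z^k can be made to align in phase at a single z on |z|=r.
Part (b). At z = 1 (real, on the circle |z| = r):
  p(1) = (3)·1^0 + (-3)·1^1 + (-3)·1^2 + (-2)·1^3 + (-3)·1^4 = -8.
  |p(1)| = 8.
Check: |p(1)| = 8 ≤ 14 = M_tri(1). ✓ Equality does not hold at z = 1 (the coefficients have mixed signs, so the terms do not all align in phase there).

M_tri(1) = 14; |p(1)| = 8; equality at z=1: no.
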